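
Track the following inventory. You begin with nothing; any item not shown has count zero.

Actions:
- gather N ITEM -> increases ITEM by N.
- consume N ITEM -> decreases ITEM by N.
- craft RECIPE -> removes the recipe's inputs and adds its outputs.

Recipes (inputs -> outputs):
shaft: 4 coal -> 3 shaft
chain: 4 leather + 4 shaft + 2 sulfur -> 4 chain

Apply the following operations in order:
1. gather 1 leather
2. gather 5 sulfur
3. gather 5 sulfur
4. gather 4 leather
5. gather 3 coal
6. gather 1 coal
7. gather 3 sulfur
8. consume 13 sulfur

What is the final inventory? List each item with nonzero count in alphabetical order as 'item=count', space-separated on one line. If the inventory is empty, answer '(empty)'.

After 1 (gather 1 leather): leather=1
After 2 (gather 5 sulfur): leather=1 sulfur=5
After 3 (gather 5 sulfur): leather=1 sulfur=10
After 4 (gather 4 leather): leather=5 sulfur=10
After 5 (gather 3 coal): coal=3 leather=5 sulfur=10
After 6 (gather 1 coal): coal=4 leather=5 sulfur=10
After 7 (gather 3 sulfur): coal=4 leather=5 sulfur=13
After 8 (consume 13 sulfur): coal=4 leather=5

Answer: coal=4 leather=5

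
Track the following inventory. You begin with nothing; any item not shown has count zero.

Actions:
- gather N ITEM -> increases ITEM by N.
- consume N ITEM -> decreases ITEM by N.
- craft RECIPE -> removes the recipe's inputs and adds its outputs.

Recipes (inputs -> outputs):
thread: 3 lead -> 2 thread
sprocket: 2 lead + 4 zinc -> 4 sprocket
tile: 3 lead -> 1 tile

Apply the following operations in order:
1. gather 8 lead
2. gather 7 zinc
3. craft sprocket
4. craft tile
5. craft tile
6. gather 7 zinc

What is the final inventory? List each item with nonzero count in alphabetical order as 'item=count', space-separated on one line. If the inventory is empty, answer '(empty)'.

Answer: sprocket=4 tile=2 zinc=10

Derivation:
After 1 (gather 8 lead): lead=8
After 2 (gather 7 zinc): lead=8 zinc=7
After 3 (craft sprocket): lead=6 sprocket=4 zinc=3
After 4 (craft tile): lead=3 sprocket=4 tile=1 zinc=3
After 5 (craft tile): sprocket=4 tile=2 zinc=3
After 6 (gather 7 zinc): sprocket=4 tile=2 zinc=10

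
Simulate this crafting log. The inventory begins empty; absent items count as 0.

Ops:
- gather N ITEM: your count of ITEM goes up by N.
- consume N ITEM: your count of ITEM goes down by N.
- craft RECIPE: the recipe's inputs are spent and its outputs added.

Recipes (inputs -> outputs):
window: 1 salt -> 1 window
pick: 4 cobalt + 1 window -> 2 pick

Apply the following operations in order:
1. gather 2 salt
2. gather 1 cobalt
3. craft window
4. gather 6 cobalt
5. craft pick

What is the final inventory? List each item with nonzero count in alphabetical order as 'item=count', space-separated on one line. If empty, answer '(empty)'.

Answer: cobalt=3 pick=2 salt=1

Derivation:
After 1 (gather 2 salt): salt=2
After 2 (gather 1 cobalt): cobalt=1 salt=2
After 3 (craft window): cobalt=1 salt=1 window=1
After 4 (gather 6 cobalt): cobalt=7 salt=1 window=1
After 5 (craft pick): cobalt=3 pick=2 salt=1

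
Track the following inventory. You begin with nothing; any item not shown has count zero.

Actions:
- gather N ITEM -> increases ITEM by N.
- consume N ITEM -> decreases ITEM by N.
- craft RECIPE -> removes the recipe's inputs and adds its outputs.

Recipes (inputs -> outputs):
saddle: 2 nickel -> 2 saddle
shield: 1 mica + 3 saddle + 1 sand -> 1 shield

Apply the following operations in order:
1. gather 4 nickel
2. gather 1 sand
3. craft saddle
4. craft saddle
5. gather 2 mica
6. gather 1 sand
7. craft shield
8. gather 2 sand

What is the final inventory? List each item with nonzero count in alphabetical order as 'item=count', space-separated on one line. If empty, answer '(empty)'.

Answer: mica=1 saddle=1 sand=3 shield=1

Derivation:
After 1 (gather 4 nickel): nickel=4
After 2 (gather 1 sand): nickel=4 sand=1
After 3 (craft saddle): nickel=2 saddle=2 sand=1
After 4 (craft saddle): saddle=4 sand=1
After 5 (gather 2 mica): mica=2 saddle=4 sand=1
After 6 (gather 1 sand): mica=2 saddle=4 sand=2
After 7 (craft shield): mica=1 saddle=1 sand=1 shield=1
After 8 (gather 2 sand): mica=1 saddle=1 sand=3 shield=1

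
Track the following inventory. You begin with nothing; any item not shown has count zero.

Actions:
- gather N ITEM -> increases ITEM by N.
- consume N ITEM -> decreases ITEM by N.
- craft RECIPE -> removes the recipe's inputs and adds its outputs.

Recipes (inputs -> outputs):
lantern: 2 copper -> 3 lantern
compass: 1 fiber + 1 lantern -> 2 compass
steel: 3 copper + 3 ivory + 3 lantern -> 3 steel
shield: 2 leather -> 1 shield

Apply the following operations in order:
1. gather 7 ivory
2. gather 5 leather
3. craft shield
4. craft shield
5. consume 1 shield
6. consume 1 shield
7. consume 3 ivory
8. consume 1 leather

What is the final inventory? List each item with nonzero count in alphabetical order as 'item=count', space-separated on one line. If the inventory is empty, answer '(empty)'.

Answer: ivory=4

Derivation:
After 1 (gather 7 ivory): ivory=7
After 2 (gather 5 leather): ivory=7 leather=5
After 3 (craft shield): ivory=7 leather=3 shield=1
After 4 (craft shield): ivory=7 leather=1 shield=2
After 5 (consume 1 shield): ivory=7 leather=1 shield=1
After 6 (consume 1 shield): ivory=7 leather=1
After 7 (consume 3 ivory): ivory=4 leather=1
After 8 (consume 1 leather): ivory=4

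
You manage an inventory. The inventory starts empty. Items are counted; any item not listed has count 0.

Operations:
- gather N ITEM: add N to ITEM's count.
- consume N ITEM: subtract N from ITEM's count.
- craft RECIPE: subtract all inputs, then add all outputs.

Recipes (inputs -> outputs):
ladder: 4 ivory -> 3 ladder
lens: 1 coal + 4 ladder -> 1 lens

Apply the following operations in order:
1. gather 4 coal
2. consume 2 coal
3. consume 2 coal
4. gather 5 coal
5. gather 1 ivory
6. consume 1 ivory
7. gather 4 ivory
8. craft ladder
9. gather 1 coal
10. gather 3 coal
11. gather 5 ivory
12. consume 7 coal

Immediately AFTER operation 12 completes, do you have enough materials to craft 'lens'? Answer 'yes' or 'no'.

After 1 (gather 4 coal): coal=4
After 2 (consume 2 coal): coal=2
After 3 (consume 2 coal): (empty)
After 4 (gather 5 coal): coal=5
After 5 (gather 1 ivory): coal=5 ivory=1
After 6 (consume 1 ivory): coal=5
After 7 (gather 4 ivory): coal=5 ivory=4
After 8 (craft ladder): coal=5 ladder=3
After 9 (gather 1 coal): coal=6 ladder=3
After 10 (gather 3 coal): coal=9 ladder=3
After 11 (gather 5 ivory): coal=9 ivory=5 ladder=3
After 12 (consume 7 coal): coal=2 ivory=5 ladder=3

Answer: no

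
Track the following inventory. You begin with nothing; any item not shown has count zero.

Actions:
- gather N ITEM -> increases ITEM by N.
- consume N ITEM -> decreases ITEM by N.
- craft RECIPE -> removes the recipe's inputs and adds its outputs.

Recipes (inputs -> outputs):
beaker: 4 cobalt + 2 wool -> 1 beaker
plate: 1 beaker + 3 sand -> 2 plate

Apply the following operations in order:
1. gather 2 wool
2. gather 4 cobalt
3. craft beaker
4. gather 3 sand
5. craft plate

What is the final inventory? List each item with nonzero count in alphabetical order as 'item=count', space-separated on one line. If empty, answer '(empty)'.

Answer: plate=2

Derivation:
After 1 (gather 2 wool): wool=2
After 2 (gather 4 cobalt): cobalt=4 wool=2
After 3 (craft beaker): beaker=1
After 4 (gather 3 sand): beaker=1 sand=3
After 5 (craft plate): plate=2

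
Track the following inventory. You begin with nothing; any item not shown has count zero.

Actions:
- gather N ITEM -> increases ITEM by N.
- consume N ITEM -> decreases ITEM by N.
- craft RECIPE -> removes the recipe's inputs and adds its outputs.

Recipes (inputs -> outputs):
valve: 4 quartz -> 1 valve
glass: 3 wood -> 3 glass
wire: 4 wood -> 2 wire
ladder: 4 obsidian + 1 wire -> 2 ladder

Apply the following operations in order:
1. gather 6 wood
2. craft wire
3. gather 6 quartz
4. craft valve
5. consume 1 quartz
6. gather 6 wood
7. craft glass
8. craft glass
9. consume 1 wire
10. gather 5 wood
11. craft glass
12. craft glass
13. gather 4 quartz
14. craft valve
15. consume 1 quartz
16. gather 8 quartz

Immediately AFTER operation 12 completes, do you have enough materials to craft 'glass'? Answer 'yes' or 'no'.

Answer: no

Derivation:
After 1 (gather 6 wood): wood=6
After 2 (craft wire): wire=2 wood=2
After 3 (gather 6 quartz): quartz=6 wire=2 wood=2
After 4 (craft valve): quartz=2 valve=1 wire=2 wood=2
After 5 (consume 1 quartz): quartz=1 valve=1 wire=2 wood=2
After 6 (gather 6 wood): quartz=1 valve=1 wire=2 wood=8
After 7 (craft glass): glass=3 quartz=1 valve=1 wire=2 wood=5
After 8 (craft glass): glass=6 quartz=1 valve=1 wire=2 wood=2
After 9 (consume 1 wire): glass=6 quartz=1 valve=1 wire=1 wood=2
After 10 (gather 5 wood): glass=6 quartz=1 valve=1 wire=1 wood=7
After 11 (craft glass): glass=9 quartz=1 valve=1 wire=1 wood=4
After 12 (craft glass): glass=12 quartz=1 valve=1 wire=1 wood=1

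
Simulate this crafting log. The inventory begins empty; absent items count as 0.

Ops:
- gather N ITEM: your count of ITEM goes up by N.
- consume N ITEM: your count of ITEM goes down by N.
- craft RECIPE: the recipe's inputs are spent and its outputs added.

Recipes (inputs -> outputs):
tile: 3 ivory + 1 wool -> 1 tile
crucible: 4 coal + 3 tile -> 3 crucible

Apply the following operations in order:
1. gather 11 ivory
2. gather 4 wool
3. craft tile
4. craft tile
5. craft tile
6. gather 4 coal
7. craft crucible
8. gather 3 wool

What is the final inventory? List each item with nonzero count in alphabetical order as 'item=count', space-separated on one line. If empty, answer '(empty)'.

After 1 (gather 11 ivory): ivory=11
After 2 (gather 4 wool): ivory=11 wool=4
After 3 (craft tile): ivory=8 tile=1 wool=3
After 4 (craft tile): ivory=5 tile=2 wool=2
After 5 (craft tile): ivory=2 tile=3 wool=1
After 6 (gather 4 coal): coal=4 ivory=2 tile=3 wool=1
After 7 (craft crucible): crucible=3 ivory=2 wool=1
After 8 (gather 3 wool): crucible=3 ivory=2 wool=4

Answer: crucible=3 ivory=2 wool=4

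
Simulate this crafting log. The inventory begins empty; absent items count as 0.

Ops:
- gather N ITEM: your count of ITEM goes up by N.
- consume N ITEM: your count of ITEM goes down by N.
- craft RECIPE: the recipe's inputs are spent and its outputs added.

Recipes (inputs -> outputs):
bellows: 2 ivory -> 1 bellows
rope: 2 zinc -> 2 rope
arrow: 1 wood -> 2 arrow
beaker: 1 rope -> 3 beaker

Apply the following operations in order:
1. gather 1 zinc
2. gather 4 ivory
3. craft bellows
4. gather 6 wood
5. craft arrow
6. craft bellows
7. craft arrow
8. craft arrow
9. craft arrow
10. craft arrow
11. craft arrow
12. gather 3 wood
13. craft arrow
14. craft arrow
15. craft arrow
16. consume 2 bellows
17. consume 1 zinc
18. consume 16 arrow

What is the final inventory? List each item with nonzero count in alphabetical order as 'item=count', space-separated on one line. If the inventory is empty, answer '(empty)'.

Answer: arrow=2

Derivation:
After 1 (gather 1 zinc): zinc=1
After 2 (gather 4 ivory): ivory=4 zinc=1
After 3 (craft bellows): bellows=1 ivory=2 zinc=1
After 4 (gather 6 wood): bellows=1 ivory=2 wood=6 zinc=1
After 5 (craft arrow): arrow=2 bellows=1 ivory=2 wood=5 zinc=1
After 6 (craft bellows): arrow=2 bellows=2 wood=5 zinc=1
After 7 (craft arrow): arrow=4 bellows=2 wood=4 zinc=1
After 8 (craft arrow): arrow=6 bellows=2 wood=3 zinc=1
After 9 (craft arrow): arrow=8 bellows=2 wood=2 zinc=1
After 10 (craft arrow): arrow=10 bellows=2 wood=1 zinc=1
After 11 (craft arrow): arrow=12 bellows=2 zinc=1
After 12 (gather 3 wood): arrow=12 bellows=2 wood=3 zinc=1
After 13 (craft arrow): arrow=14 bellows=2 wood=2 zinc=1
After 14 (craft arrow): arrow=16 bellows=2 wood=1 zinc=1
After 15 (craft arrow): arrow=18 bellows=2 zinc=1
After 16 (consume 2 bellows): arrow=18 zinc=1
After 17 (consume 1 zinc): arrow=18
After 18 (consume 16 arrow): arrow=2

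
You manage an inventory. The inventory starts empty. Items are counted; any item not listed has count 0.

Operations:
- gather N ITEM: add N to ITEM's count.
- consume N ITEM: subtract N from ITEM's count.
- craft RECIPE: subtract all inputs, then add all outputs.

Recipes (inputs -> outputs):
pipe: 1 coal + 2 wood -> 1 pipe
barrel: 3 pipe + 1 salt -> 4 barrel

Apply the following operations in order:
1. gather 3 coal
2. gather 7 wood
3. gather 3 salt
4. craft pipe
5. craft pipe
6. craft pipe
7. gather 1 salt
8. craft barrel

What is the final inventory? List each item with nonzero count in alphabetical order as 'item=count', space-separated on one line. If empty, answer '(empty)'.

After 1 (gather 3 coal): coal=3
After 2 (gather 7 wood): coal=3 wood=7
After 3 (gather 3 salt): coal=3 salt=3 wood=7
After 4 (craft pipe): coal=2 pipe=1 salt=3 wood=5
After 5 (craft pipe): coal=1 pipe=2 salt=3 wood=3
After 6 (craft pipe): pipe=3 salt=3 wood=1
After 7 (gather 1 salt): pipe=3 salt=4 wood=1
After 8 (craft barrel): barrel=4 salt=3 wood=1

Answer: barrel=4 salt=3 wood=1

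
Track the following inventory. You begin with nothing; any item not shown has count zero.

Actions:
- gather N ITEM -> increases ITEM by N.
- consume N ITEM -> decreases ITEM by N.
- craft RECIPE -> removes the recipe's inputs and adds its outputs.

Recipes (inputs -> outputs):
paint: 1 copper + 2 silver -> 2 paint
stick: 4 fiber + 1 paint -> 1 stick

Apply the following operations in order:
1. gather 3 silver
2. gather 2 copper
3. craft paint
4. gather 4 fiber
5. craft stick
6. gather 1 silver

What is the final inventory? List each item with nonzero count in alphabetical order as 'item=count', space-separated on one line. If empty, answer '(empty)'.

After 1 (gather 3 silver): silver=3
After 2 (gather 2 copper): copper=2 silver=3
After 3 (craft paint): copper=1 paint=2 silver=1
After 4 (gather 4 fiber): copper=1 fiber=4 paint=2 silver=1
After 5 (craft stick): copper=1 paint=1 silver=1 stick=1
After 6 (gather 1 silver): copper=1 paint=1 silver=2 stick=1

Answer: copper=1 paint=1 silver=2 stick=1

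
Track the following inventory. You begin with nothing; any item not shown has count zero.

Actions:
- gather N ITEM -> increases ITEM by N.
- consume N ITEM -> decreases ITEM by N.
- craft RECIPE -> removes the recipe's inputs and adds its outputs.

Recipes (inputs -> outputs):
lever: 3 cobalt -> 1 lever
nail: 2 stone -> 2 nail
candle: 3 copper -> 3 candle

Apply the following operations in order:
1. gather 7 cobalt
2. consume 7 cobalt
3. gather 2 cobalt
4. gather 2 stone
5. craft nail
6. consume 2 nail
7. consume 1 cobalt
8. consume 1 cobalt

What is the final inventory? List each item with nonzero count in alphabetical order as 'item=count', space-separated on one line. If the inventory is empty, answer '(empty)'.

Answer: (empty)

Derivation:
After 1 (gather 7 cobalt): cobalt=7
After 2 (consume 7 cobalt): (empty)
After 3 (gather 2 cobalt): cobalt=2
After 4 (gather 2 stone): cobalt=2 stone=2
After 5 (craft nail): cobalt=2 nail=2
After 6 (consume 2 nail): cobalt=2
After 7 (consume 1 cobalt): cobalt=1
After 8 (consume 1 cobalt): (empty)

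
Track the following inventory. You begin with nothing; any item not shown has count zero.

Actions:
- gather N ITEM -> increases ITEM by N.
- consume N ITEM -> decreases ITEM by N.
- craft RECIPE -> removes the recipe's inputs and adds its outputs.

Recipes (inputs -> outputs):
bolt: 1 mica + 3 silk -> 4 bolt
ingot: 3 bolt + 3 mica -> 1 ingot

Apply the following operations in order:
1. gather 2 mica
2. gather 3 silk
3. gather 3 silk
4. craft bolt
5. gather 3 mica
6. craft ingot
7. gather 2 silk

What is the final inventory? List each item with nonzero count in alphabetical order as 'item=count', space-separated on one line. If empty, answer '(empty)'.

After 1 (gather 2 mica): mica=2
After 2 (gather 3 silk): mica=2 silk=3
After 3 (gather 3 silk): mica=2 silk=6
After 4 (craft bolt): bolt=4 mica=1 silk=3
After 5 (gather 3 mica): bolt=4 mica=4 silk=3
After 6 (craft ingot): bolt=1 ingot=1 mica=1 silk=3
After 7 (gather 2 silk): bolt=1 ingot=1 mica=1 silk=5

Answer: bolt=1 ingot=1 mica=1 silk=5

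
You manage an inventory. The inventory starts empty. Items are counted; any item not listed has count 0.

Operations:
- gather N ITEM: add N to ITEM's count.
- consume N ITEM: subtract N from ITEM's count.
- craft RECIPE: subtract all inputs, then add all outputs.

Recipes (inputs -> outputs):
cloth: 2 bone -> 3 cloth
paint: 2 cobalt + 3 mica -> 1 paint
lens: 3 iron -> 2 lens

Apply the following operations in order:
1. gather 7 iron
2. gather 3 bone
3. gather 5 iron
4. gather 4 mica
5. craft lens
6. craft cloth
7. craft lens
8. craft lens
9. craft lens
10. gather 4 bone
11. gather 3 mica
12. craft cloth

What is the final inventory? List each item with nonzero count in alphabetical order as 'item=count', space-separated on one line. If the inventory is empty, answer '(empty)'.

After 1 (gather 7 iron): iron=7
After 2 (gather 3 bone): bone=3 iron=7
After 3 (gather 5 iron): bone=3 iron=12
After 4 (gather 4 mica): bone=3 iron=12 mica=4
After 5 (craft lens): bone=3 iron=9 lens=2 mica=4
After 6 (craft cloth): bone=1 cloth=3 iron=9 lens=2 mica=4
After 7 (craft lens): bone=1 cloth=3 iron=6 lens=4 mica=4
After 8 (craft lens): bone=1 cloth=3 iron=3 lens=6 mica=4
After 9 (craft lens): bone=1 cloth=3 lens=8 mica=4
After 10 (gather 4 bone): bone=5 cloth=3 lens=8 mica=4
After 11 (gather 3 mica): bone=5 cloth=3 lens=8 mica=7
After 12 (craft cloth): bone=3 cloth=6 lens=8 mica=7

Answer: bone=3 cloth=6 lens=8 mica=7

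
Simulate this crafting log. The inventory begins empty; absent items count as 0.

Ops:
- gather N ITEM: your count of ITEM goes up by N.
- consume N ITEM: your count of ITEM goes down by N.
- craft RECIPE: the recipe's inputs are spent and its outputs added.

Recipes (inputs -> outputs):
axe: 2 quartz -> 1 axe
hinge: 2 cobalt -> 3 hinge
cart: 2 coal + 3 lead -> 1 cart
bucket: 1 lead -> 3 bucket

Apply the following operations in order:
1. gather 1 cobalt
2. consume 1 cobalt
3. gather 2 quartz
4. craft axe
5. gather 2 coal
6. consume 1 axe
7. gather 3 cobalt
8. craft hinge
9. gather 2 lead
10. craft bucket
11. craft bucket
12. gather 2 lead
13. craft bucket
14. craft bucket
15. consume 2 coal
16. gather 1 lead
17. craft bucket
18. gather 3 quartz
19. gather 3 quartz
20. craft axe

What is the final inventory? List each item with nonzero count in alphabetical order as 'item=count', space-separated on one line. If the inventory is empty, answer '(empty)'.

After 1 (gather 1 cobalt): cobalt=1
After 2 (consume 1 cobalt): (empty)
After 3 (gather 2 quartz): quartz=2
After 4 (craft axe): axe=1
After 5 (gather 2 coal): axe=1 coal=2
After 6 (consume 1 axe): coal=2
After 7 (gather 3 cobalt): coal=2 cobalt=3
After 8 (craft hinge): coal=2 cobalt=1 hinge=3
After 9 (gather 2 lead): coal=2 cobalt=1 hinge=3 lead=2
After 10 (craft bucket): bucket=3 coal=2 cobalt=1 hinge=3 lead=1
After 11 (craft bucket): bucket=6 coal=2 cobalt=1 hinge=3
After 12 (gather 2 lead): bucket=6 coal=2 cobalt=1 hinge=3 lead=2
After 13 (craft bucket): bucket=9 coal=2 cobalt=1 hinge=3 lead=1
After 14 (craft bucket): bucket=12 coal=2 cobalt=1 hinge=3
After 15 (consume 2 coal): bucket=12 cobalt=1 hinge=3
After 16 (gather 1 lead): bucket=12 cobalt=1 hinge=3 lead=1
After 17 (craft bucket): bucket=15 cobalt=1 hinge=3
After 18 (gather 3 quartz): bucket=15 cobalt=1 hinge=3 quartz=3
After 19 (gather 3 quartz): bucket=15 cobalt=1 hinge=3 quartz=6
After 20 (craft axe): axe=1 bucket=15 cobalt=1 hinge=3 quartz=4

Answer: axe=1 bucket=15 cobalt=1 hinge=3 quartz=4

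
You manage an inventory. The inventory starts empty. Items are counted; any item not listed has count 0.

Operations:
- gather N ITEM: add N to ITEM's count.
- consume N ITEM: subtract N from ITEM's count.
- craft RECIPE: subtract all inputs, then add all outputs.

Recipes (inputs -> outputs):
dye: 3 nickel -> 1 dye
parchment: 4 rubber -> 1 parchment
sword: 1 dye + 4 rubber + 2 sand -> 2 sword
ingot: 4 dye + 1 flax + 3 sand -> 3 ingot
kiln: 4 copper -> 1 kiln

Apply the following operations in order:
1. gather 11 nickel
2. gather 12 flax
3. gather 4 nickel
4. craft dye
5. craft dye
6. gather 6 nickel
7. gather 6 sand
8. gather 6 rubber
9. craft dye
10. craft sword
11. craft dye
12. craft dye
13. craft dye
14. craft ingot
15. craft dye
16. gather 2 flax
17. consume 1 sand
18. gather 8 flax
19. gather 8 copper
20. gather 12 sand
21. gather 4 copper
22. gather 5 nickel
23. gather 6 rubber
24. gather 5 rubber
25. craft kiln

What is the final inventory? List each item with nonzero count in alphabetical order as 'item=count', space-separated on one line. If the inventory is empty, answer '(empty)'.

Answer: copper=8 dye=2 flax=21 ingot=3 kiln=1 nickel=5 rubber=13 sand=12 sword=2

Derivation:
After 1 (gather 11 nickel): nickel=11
After 2 (gather 12 flax): flax=12 nickel=11
After 3 (gather 4 nickel): flax=12 nickel=15
After 4 (craft dye): dye=1 flax=12 nickel=12
After 5 (craft dye): dye=2 flax=12 nickel=9
After 6 (gather 6 nickel): dye=2 flax=12 nickel=15
After 7 (gather 6 sand): dye=2 flax=12 nickel=15 sand=6
After 8 (gather 6 rubber): dye=2 flax=12 nickel=15 rubber=6 sand=6
After 9 (craft dye): dye=3 flax=12 nickel=12 rubber=6 sand=6
After 10 (craft sword): dye=2 flax=12 nickel=12 rubber=2 sand=4 sword=2
After 11 (craft dye): dye=3 flax=12 nickel=9 rubber=2 sand=4 sword=2
After 12 (craft dye): dye=4 flax=12 nickel=6 rubber=2 sand=4 sword=2
After 13 (craft dye): dye=5 flax=12 nickel=3 rubber=2 sand=4 sword=2
After 14 (craft ingot): dye=1 flax=11 ingot=3 nickel=3 rubber=2 sand=1 sword=2
After 15 (craft dye): dye=2 flax=11 ingot=3 rubber=2 sand=1 sword=2
After 16 (gather 2 flax): dye=2 flax=13 ingot=3 rubber=2 sand=1 sword=2
After 17 (consume 1 sand): dye=2 flax=13 ingot=3 rubber=2 sword=2
After 18 (gather 8 flax): dye=2 flax=21 ingot=3 rubber=2 sword=2
After 19 (gather 8 copper): copper=8 dye=2 flax=21 ingot=3 rubber=2 sword=2
After 20 (gather 12 sand): copper=8 dye=2 flax=21 ingot=3 rubber=2 sand=12 sword=2
After 21 (gather 4 copper): copper=12 dye=2 flax=21 ingot=3 rubber=2 sand=12 sword=2
After 22 (gather 5 nickel): copper=12 dye=2 flax=21 ingot=3 nickel=5 rubber=2 sand=12 sword=2
After 23 (gather 6 rubber): copper=12 dye=2 flax=21 ingot=3 nickel=5 rubber=8 sand=12 sword=2
After 24 (gather 5 rubber): copper=12 dye=2 flax=21 ingot=3 nickel=5 rubber=13 sand=12 sword=2
After 25 (craft kiln): copper=8 dye=2 flax=21 ingot=3 kiln=1 nickel=5 rubber=13 sand=12 sword=2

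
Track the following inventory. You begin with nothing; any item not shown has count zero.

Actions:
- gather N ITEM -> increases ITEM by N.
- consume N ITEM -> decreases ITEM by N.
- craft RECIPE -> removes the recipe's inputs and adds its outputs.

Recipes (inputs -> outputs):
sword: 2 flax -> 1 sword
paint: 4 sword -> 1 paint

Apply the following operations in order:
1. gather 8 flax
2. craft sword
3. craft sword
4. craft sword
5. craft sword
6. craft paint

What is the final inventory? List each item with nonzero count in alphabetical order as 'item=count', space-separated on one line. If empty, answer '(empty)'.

Answer: paint=1

Derivation:
After 1 (gather 8 flax): flax=8
After 2 (craft sword): flax=6 sword=1
After 3 (craft sword): flax=4 sword=2
After 4 (craft sword): flax=2 sword=3
After 5 (craft sword): sword=4
After 6 (craft paint): paint=1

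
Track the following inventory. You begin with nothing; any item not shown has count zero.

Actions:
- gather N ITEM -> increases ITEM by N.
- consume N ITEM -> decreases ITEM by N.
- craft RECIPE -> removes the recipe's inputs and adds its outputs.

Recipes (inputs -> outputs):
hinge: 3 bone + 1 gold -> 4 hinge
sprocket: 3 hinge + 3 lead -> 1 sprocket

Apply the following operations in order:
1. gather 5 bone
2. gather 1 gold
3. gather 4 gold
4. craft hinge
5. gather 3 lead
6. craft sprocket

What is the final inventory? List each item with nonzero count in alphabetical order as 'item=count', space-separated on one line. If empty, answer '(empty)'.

After 1 (gather 5 bone): bone=5
After 2 (gather 1 gold): bone=5 gold=1
After 3 (gather 4 gold): bone=5 gold=5
After 4 (craft hinge): bone=2 gold=4 hinge=4
After 5 (gather 3 lead): bone=2 gold=4 hinge=4 lead=3
After 6 (craft sprocket): bone=2 gold=4 hinge=1 sprocket=1

Answer: bone=2 gold=4 hinge=1 sprocket=1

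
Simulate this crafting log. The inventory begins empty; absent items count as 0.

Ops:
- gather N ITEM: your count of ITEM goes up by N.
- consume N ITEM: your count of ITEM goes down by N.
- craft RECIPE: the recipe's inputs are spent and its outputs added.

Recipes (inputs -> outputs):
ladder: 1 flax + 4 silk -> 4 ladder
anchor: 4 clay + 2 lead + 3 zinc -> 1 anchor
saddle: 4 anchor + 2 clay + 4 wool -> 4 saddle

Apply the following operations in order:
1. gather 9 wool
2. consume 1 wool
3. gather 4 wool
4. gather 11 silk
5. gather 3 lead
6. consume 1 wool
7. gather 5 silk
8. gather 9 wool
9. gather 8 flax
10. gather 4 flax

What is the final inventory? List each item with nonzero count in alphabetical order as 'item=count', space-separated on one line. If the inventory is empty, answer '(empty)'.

After 1 (gather 9 wool): wool=9
After 2 (consume 1 wool): wool=8
After 3 (gather 4 wool): wool=12
After 4 (gather 11 silk): silk=11 wool=12
After 5 (gather 3 lead): lead=3 silk=11 wool=12
After 6 (consume 1 wool): lead=3 silk=11 wool=11
After 7 (gather 5 silk): lead=3 silk=16 wool=11
After 8 (gather 9 wool): lead=3 silk=16 wool=20
After 9 (gather 8 flax): flax=8 lead=3 silk=16 wool=20
After 10 (gather 4 flax): flax=12 lead=3 silk=16 wool=20

Answer: flax=12 lead=3 silk=16 wool=20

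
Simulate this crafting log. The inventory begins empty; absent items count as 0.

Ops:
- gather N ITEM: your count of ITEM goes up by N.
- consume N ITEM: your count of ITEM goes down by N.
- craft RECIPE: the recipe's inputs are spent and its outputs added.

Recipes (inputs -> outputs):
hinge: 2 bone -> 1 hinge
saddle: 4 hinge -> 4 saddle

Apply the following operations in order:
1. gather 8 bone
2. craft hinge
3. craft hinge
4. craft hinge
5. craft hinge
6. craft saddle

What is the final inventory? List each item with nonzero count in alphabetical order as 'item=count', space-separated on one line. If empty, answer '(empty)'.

After 1 (gather 8 bone): bone=8
After 2 (craft hinge): bone=6 hinge=1
After 3 (craft hinge): bone=4 hinge=2
After 4 (craft hinge): bone=2 hinge=3
After 5 (craft hinge): hinge=4
After 6 (craft saddle): saddle=4

Answer: saddle=4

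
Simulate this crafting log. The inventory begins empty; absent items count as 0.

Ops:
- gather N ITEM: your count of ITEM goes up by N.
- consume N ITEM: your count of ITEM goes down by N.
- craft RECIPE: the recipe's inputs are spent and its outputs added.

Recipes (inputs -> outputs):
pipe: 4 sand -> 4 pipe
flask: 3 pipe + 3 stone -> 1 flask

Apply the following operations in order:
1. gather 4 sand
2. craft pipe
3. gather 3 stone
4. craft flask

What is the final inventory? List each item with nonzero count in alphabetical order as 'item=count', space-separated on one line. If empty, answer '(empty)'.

Answer: flask=1 pipe=1

Derivation:
After 1 (gather 4 sand): sand=4
After 2 (craft pipe): pipe=4
After 3 (gather 3 stone): pipe=4 stone=3
After 4 (craft flask): flask=1 pipe=1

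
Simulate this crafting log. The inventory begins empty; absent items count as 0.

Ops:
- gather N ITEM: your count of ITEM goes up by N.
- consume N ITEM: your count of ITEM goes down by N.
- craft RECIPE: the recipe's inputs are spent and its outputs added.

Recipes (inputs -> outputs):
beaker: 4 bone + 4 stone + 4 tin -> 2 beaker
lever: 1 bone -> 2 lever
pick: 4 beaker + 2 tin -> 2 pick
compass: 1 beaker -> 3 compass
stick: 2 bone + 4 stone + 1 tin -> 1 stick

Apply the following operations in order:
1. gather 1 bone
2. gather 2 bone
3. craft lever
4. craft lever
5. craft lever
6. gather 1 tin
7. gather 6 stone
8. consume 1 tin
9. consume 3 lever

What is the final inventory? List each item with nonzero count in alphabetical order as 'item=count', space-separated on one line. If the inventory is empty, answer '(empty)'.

Answer: lever=3 stone=6

Derivation:
After 1 (gather 1 bone): bone=1
After 2 (gather 2 bone): bone=3
After 3 (craft lever): bone=2 lever=2
After 4 (craft lever): bone=1 lever=4
After 5 (craft lever): lever=6
After 6 (gather 1 tin): lever=6 tin=1
After 7 (gather 6 stone): lever=6 stone=6 tin=1
After 8 (consume 1 tin): lever=6 stone=6
After 9 (consume 3 lever): lever=3 stone=6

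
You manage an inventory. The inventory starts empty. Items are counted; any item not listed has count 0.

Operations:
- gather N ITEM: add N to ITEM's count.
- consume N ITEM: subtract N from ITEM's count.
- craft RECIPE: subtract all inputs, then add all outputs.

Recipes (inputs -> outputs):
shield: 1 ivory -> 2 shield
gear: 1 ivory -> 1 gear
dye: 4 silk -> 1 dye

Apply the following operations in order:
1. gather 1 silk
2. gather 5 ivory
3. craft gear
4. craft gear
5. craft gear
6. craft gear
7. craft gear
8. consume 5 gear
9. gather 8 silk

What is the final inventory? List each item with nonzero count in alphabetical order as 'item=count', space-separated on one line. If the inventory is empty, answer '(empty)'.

Answer: silk=9

Derivation:
After 1 (gather 1 silk): silk=1
After 2 (gather 5 ivory): ivory=5 silk=1
After 3 (craft gear): gear=1 ivory=4 silk=1
After 4 (craft gear): gear=2 ivory=3 silk=1
After 5 (craft gear): gear=3 ivory=2 silk=1
After 6 (craft gear): gear=4 ivory=1 silk=1
After 7 (craft gear): gear=5 silk=1
After 8 (consume 5 gear): silk=1
After 9 (gather 8 silk): silk=9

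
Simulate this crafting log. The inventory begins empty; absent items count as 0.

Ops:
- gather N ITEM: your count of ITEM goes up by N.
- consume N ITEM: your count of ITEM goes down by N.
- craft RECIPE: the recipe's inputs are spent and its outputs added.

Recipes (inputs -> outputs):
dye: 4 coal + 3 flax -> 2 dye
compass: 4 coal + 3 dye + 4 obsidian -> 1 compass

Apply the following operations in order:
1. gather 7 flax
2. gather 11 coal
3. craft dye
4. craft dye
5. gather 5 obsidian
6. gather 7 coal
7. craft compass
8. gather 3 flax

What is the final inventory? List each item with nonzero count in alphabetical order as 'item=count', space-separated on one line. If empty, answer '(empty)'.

Answer: coal=6 compass=1 dye=1 flax=4 obsidian=1

Derivation:
After 1 (gather 7 flax): flax=7
After 2 (gather 11 coal): coal=11 flax=7
After 3 (craft dye): coal=7 dye=2 flax=4
After 4 (craft dye): coal=3 dye=4 flax=1
After 5 (gather 5 obsidian): coal=3 dye=4 flax=1 obsidian=5
After 6 (gather 7 coal): coal=10 dye=4 flax=1 obsidian=5
After 7 (craft compass): coal=6 compass=1 dye=1 flax=1 obsidian=1
After 8 (gather 3 flax): coal=6 compass=1 dye=1 flax=4 obsidian=1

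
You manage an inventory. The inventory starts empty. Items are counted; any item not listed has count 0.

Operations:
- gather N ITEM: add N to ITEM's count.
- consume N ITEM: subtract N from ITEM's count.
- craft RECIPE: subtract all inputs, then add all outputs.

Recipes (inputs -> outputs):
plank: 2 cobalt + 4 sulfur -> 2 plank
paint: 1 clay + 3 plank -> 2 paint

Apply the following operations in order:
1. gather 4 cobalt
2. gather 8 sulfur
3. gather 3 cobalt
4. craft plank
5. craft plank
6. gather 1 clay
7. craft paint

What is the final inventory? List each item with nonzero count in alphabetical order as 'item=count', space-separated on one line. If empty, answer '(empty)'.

Answer: cobalt=3 paint=2 plank=1

Derivation:
After 1 (gather 4 cobalt): cobalt=4
After 2 (gather 8 sulfur): cobalt=4 sulfur=8
After 3 (gather 3 cobalt): cobalt=7 sulfur=8
After 4 (craft plank): cobalt=5 plank=2 sulfur=4
After 5 (craft plank): cobalt=3 plank=4
After 6 (gather 1 clay): clay=1 cobalt=3 plank=4
After 7 (craft paint): cobalt=3 paint=2 plank=1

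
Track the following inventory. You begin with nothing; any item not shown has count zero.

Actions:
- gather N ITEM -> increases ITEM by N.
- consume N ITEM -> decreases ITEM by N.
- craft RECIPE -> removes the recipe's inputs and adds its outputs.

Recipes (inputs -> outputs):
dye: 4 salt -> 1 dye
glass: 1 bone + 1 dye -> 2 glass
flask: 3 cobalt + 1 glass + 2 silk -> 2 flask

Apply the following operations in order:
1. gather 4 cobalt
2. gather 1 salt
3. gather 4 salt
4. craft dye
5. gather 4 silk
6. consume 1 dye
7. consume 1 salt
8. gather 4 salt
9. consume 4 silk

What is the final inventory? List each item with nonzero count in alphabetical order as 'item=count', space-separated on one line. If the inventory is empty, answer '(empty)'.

Answer: cobalt=4 salt=4

Derivation:
After 1 (gather 4 cobalt): cobalt=4
After 2 (gather 1 salt): cobalt=4 salt=1
After 3 (gather 4 salt): cobalt=4 salt=5
After 4 (craft dye): cobalt=4 dye=1 salt=1
After 5 (gather 4 silk): cobalt=4 dye=1 salt=1 silk=4
After 6 (consume 1 dye): cobalt=4 salt=1 silk=4
After 7 (consume 1 salt): cobalt=4 silk=4
After 8 (gather 4 salt): cobalt=4 salt=4 silk=4
After 9 (consume 4 silk): cobalt=4 salt=4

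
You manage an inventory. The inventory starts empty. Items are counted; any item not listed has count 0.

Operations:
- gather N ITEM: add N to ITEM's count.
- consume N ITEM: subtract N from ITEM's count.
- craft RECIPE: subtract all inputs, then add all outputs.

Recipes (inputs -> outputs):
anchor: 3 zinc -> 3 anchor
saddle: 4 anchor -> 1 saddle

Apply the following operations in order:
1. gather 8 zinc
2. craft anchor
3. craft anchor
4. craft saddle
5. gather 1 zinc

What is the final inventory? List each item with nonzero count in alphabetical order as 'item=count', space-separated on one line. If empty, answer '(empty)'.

After 1 (gather 8 zinc): zinc=8
After 2 (craft anchor): anchor=3 zinc=5
After 3 (craft anchor): anchor=6 zinc=2
After 4 (craft saddle): anchor=2 saddle=1 zinc=2
After 5 (gather 1 zinc): anchor=2 saddle=1 zinc=3

Answer: anchor=2 saddle=1 zinc=3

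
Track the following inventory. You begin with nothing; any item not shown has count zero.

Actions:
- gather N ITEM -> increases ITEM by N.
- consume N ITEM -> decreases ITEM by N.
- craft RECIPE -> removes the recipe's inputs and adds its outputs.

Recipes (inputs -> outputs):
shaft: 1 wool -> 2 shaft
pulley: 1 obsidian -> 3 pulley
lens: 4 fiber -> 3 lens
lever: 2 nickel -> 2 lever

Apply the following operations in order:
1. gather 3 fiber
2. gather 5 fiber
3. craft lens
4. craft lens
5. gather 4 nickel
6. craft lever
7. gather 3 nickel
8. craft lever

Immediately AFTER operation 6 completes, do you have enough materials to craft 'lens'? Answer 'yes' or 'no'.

Answer: no

Derivation:
After 1 (gather 3 fiber): fiber=3
After 2 (gather 5 fiber): fiber=8
After 3 (craft lens): fiber=4 lens=3
After 4 (craft lens): lens=6
After 5 (gather 4 nickel): lens=6 nickel=4
After 6 (craft lever): lens=6 lever=2 nickel=2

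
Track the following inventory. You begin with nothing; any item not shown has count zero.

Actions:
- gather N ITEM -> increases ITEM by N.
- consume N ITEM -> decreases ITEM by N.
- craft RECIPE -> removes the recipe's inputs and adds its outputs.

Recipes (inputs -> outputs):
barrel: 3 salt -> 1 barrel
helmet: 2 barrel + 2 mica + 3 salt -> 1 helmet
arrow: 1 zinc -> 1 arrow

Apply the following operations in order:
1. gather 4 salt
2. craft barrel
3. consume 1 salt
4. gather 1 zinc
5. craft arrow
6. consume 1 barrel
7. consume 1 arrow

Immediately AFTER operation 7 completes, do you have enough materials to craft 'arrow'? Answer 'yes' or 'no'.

After 1 (gather 4 salt): salt=4
After 2 (craft barrel): barrel=1 salt=1
After 3 (consume 1 salt): barrel=1
After 4 (gather 1 zinc): barrel=1 zinc=1
After 5 (craft arrow): arrow=1 barrel=1
After 6 (consume 1 barrel): arrow=1
After 7 (consume 1 arrow): (empty)

Answer: no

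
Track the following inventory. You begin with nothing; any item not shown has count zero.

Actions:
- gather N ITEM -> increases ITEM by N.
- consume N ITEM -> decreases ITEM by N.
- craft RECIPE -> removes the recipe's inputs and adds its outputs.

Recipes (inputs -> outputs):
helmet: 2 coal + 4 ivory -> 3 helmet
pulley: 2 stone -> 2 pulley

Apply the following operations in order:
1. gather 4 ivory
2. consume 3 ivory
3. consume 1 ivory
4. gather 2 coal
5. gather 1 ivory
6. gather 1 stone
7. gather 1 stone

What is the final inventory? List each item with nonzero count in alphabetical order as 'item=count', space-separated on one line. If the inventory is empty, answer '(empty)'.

Answer: coal=2 ivory=1 stone=2

Derivation:
After 1 (gather 4 ivory): ivory=4
After 2 (consume 3 ivory): ivory=1
After 3 (consume 1 ivory): (empty)
After 4 (gather 2 coal): coal=2
After 5 (gather 1 ivory): coal=2 ivory=1
After 6 (gather 1 stone): coal=2 ivory=1 stone=1
After 7 (gather 1 stone): coal=2 ivory=1 stone=2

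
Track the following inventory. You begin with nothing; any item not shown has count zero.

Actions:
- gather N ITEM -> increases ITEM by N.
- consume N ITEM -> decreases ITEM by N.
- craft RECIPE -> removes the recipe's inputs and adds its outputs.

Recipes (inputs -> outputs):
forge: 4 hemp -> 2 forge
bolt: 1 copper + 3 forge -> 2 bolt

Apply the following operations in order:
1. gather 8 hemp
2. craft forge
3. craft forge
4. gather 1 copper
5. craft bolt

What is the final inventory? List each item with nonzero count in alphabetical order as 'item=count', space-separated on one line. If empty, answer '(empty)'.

After 1 (gather 8 hemp): hemp=8
After 2 (craft forge): forge=2 hemp=4
After 3 (craft forge): forge=4
After 4 (gather 1 copper): copper=1 forge=4
After 5 (craft bolt): bolt=2 forge=1

Answer: bolt=2 forge=1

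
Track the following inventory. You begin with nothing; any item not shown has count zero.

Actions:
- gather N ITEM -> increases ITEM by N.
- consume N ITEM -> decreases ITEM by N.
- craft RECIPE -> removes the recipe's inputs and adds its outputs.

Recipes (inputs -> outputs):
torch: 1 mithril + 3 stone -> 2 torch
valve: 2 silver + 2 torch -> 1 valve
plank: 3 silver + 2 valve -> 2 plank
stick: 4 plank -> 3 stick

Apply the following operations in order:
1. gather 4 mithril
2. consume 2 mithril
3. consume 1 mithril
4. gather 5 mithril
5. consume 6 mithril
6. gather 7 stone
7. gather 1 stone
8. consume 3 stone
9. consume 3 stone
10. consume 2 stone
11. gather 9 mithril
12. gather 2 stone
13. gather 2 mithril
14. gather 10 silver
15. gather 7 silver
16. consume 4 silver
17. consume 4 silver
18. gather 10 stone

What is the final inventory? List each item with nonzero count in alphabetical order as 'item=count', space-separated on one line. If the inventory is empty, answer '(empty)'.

Answer: mithril=11 silver=9 stone=12

Derivation:
After 1 (gather 4 mithril): mithril=4
After 2 (consume 2 mithril): mithril=2
After 3 (consume 1 mithril): mithril=1
After 4 (gather 5 mithril): mithril=6
After 5 (consume 6 mithril): (empty)
After 6 (gather 7 stone): stone=7
After 7 (gather 1 stone): stone=8
After 8 (consume 3 stone): stone=5
After 9 (consume 3 stone): stone=2
After 10 (consume 2 stone): (empty)
After 11 (gather 9 mithril): mithril=9
After 12 (gather 2 stone): mithril=9 stone=2
After 13 (gather 2 mithril): mithril=11 stone=2
After 14 (gather 10 silver): mithril=11 silver=10 stone=2
After 15 (gather 7 silver): mithril=11 silver=17 stone=2
After 16 (consume 4 silver): mithril=11 silver=13 stone=2
After 17 (consume 4 silver): mithril=11 silver=9 stone=2
After 18 (gather 10 stone): mithril=11 silver=9 stone=12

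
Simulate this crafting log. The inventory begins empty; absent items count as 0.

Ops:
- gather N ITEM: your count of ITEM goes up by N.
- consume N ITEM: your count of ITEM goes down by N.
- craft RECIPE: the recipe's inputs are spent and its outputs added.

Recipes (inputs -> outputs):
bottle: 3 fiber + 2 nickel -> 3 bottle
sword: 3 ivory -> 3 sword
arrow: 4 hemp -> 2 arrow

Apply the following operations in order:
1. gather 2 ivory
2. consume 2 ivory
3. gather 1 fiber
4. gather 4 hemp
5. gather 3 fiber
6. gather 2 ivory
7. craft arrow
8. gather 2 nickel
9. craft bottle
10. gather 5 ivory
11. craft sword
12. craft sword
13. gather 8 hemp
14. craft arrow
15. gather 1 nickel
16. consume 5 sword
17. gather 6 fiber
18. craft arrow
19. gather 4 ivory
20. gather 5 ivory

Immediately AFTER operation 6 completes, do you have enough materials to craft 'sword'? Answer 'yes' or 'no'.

After 1 (gather 2 ivory): ivory=2
After 2 (consume 2 ivory): (empty)
After 3 (gather 1 fiber): fiber=1
After 4 (gather 4 hemp): fiber=1 hemp=4
After 5 (gather 3 fiber): fiber=4 hemp=4
After 6 (gather 2 ivory): fiber=4 hemp=4 ivory=2

Answer: no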